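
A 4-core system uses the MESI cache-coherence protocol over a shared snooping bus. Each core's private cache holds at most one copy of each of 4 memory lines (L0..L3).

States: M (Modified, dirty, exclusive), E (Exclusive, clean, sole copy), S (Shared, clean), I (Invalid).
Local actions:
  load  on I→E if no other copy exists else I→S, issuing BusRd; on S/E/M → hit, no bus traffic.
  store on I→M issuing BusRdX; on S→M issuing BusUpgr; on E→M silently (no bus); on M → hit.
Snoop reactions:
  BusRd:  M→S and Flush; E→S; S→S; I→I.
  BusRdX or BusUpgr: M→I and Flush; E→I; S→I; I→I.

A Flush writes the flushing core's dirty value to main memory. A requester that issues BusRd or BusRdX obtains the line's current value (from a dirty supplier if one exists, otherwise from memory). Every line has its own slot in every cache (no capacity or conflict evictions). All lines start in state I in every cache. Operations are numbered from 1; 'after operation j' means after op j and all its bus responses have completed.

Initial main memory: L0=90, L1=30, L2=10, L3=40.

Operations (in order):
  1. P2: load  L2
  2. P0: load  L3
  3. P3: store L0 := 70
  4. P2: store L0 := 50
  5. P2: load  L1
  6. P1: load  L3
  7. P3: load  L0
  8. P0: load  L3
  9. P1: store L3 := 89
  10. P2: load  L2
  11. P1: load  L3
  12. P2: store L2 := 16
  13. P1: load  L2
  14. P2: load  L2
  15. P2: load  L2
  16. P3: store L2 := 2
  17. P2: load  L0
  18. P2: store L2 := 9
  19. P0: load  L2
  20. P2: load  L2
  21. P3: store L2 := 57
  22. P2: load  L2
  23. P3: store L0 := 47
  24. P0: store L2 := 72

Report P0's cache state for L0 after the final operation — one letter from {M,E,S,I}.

state = I

[1] P2: load  L2 | P0:I, P1:I, P2:E(10), P3:I | bus: BusRd
[2] P0: load  L3 | P0:E(40), P1:I, P2:I, P3:I | bus: BusRd
[3] P3: store L0 := 70 | P0:I, P1:I, P2:I, P3:M(70) | bus: BusRdX
[4] P2: store L0 := 50 | P0:I, P1:I, P2:M(50), P3:I | bus: BusRdX,Flush
[5] P2: load  L1 | P0:I, P1:I, P2:E(30), P3:I | bus: BusRd
[6] P1: load  L3 | P0:S(40), P1:S(40), P2:I, P3:I | bus: BusRd
[7] P3: load  L0 | P0:I, P1:I, P2:S(50), P3:S(50) | bus: BusRd,Flush
[8] P0: load  L3 | P0:S(40), P1:S(40), P2:I, P3:I | bus: none
[9] P1: store L3 := 89 | P0:I, P1:M(89), P2:I, P3:I | bus: BusUpgr
[10] P2: load  L2 | P0:I, P1:I, P2:E(10), P3:I | bus: none
[11] P1: load  L3 | P0:I, P1:M(89), P2:I, P3:I | bus: none
[12] P2: store L2 := 16 | P0:I, P1:I, P2:M(16), P3:I | bus: none
[13] P1: load  L2 | P0:I, P1:S(16), P2:S(16), P3:I | bus: BusRd,Flush
[14] P2: load  L2 | P0:I, P1:S(16), P2:S(16), P3:I | bus: none
[15] P2: load  L2 | P0:I, P1:S(16), P2:S(16), P3:I | bus: none
[16] P3: store L2 := 2 | P0:I, P1:I, P2:I, P3:M(2) | bus: BusRdX
[17] P2: load  L0 | P0:I, P1:I, P2:S(50), P3:S(50) | bus: none
[18] P2: store L2 := 9 | P0:I, P1:I, P2:M(9), P3:I | bus: BusRdX,Flush
[19] P0: load  L2 | P0:S(9), P1:I, P2:S(9), P3:I | bus: BusRd,Flush
[20] P2: load  L2 | P0:S(9), P1:I, P2:S(9), P3:I | bus: none
[21] P3: store L2 := 57 | P0:I, P1:I, P2:I, P3:M(57) | bus: BusRdX
[22] P2: load  L2 | P0:I, P1:I, P2:S(57), P3:S(57) | bus: BusRd,Flush
[23] P3: store L0 := 47 | P0:I, P1:I, P2:I, P3:M(47) | bus: BusUpgr
[24] P0: store L2 := 72 | P0:M(72), P1:I, P2:I, P3:I | bus: BusRdX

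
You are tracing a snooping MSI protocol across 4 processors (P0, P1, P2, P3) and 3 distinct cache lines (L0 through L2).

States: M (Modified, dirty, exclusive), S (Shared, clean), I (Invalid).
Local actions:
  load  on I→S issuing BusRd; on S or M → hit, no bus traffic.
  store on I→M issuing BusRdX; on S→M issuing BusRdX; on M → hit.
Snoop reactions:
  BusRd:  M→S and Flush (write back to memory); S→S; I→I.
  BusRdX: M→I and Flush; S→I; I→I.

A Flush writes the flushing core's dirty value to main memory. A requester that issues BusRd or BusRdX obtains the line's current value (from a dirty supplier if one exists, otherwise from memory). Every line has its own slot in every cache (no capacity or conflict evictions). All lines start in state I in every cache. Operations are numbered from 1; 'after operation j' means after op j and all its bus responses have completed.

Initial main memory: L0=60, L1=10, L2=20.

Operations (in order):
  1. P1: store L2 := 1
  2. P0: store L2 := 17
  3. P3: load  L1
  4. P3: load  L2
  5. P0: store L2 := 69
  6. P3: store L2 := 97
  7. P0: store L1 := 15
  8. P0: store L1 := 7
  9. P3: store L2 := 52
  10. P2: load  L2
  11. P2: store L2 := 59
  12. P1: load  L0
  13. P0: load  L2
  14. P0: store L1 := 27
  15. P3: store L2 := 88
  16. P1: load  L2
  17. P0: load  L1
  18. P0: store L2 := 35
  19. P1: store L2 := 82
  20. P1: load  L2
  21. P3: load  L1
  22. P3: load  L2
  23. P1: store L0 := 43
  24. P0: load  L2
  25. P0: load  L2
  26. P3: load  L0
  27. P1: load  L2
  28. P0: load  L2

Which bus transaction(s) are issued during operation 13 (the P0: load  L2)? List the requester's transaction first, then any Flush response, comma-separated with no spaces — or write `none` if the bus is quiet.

[1] P1: store L2 := 1 | P0:I, P1:M(1), P2:I, P3:I | bus: BusRdX
[2] P0: store L2 := 17 | P0:M(17), P1:I, P2:I, P3:I | bus: BusRdX,Flush
[3] P3: load  L1 | P0:I, P1:I, P2:I, P3:S(10) | bus: BusRd
[4] P3: load  L2 | P0:S(17), P1:I, P2:I, P3:S(17) | bus: BusRd,Flush
[5] P0: store L2 := 69 | P0:M(69), P1:I, P2:I, P3:I | bus: BusRdX
[6] P3: store L2 := 97 | P0:I, P1:I, P2:I, P3:M(97) | bus: BusRdX,Flush
[7] P0: store L1 := 15 | P0:M(15), P1:I, P2:I, P3:I | bus: BusRdX
[8] P0: store L1 := 7 | P0:M(7), P1:I, P2:I, P3:I | bus: none
[9] P3: store L2 := 52 | P0:I, P1:I, P2:I, P3:M(52) | bus: none
[10] P2: load  L2 | P0:I, P1:I, P2:S(52), P3:S(52) | bus: BusRd,Flush
[11] P2: store L2 := 59 | P0:I, P1:I, P2:M(59), P3:I | bus: BusRdX
[12] P1: load  L0 | P0:I, P1:S(60), P2:I, P3:I | bus: BusRd
[13] P0: load  L2 | P0:S(59), P1:I, P2:S(59), P3:I | bus: BusRd,Flush
[14] P0: store L1 := 27 | P0:M(27), P1:I, P2:I, P3:I | bus: none
[15] P3: store L2 := 88 | P0:I, P1:I, P2:I, P3:M(88) | bus: BusRdX
[16] P1: load  L2 | P0:I, P1:S(88), P2:I, P3:S(88) | bus: BusRd,Flush
[17] P0: load  L1 | P0:M(27), P1:I, P2:I, P3:I | bus: none
[18] P0: store L2 := 35 | P0:M(35), P1:I, P2:I, P3:I | bus: BusRdX
[19] P1: store L2 := 82 | P0:I, P1:M(82), P2:I, P3:I | bus: BusRdX,Flush
[20] P1: load  L2 | P0:I, P1:M(82), P2:I, P3:I | bus: none
[21] P3: load  L1 | P0:S(27), P1:I, P2:I, P3:S(27) | bus: BusRd,Flush
[22] P3: load  L2 | P0:I, P1:S(82), P2:I, P3:S(82) | bus: BusRd,Flush
[23] P1: store L0 := 43 | P0:I, P1:M(43), P2:I, P3:I | bus: BusRdX
[24] P0: load  L2 | P0:S(82), P1:S(82), P2:I, P3:S(82) | bus: BusRd
[25] P0: load  L2 | P0:S(82), P1:S(82), P2:I, P3:S(82) | bus: none
[26] P3: load  L0 | P0:I, P1:S(43), P2:I, P3:S(43) | bus: BusRd,Flush
[27] P1: load  L2 | P0:S(82), P1:S(82), P2:I, P3:S(82) | bus: none
[28] P0: load  L2 | P0:S(82), P1:S(82), P2:I, P3:S(82) | bus: none

bus = BusRd,Flush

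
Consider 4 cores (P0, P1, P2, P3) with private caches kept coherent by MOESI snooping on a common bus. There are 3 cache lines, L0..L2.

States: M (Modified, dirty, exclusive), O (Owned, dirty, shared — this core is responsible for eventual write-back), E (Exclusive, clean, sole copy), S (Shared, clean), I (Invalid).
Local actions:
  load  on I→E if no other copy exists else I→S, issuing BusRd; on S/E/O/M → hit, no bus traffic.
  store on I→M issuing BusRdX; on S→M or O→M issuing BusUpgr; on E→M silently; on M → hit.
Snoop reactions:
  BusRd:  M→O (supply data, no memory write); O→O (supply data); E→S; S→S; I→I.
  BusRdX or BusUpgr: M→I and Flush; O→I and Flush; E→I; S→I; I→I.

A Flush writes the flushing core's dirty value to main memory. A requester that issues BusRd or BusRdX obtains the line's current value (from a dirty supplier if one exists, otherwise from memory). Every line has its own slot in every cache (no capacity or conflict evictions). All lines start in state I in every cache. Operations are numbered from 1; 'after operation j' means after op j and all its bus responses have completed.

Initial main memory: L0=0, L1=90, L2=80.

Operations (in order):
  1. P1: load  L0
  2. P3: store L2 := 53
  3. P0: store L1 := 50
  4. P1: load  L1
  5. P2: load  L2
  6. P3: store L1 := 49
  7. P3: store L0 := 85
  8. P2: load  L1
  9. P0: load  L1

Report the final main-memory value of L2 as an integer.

memory[L2] = 80

step 1: P1: load  L0  ⟶  IEII  (L0)  txn=BusRd  M[L0]=0
step 2: P3: store L2 := 53  ⟶  IIIM  (L2)  txn=BusRdX  M[L2]=80
step 3: P0: store L1 := 50  ⟶  MIII  (L1)  txn=BusRdX  M[L1]=90
step 4: P1: load  L1  ⟶  OSII  (L1)  txn=BusRd  M[L1]=90
step 5: P2: load  L2  ⟶  IISO  (L2)  txn=BusRd  M[L2]=80
step 6: P3: store L1 := 49  ⟶  IIIM  (L1)  txn=BusRdX+Flush  M[L1]=50
step 7: P3: store L0 := 85  ⟶  IIIM  (L0)  txn=BusRdX  M[L0]=0
step 8: P2: load  L1  ⟶  IISO  (L1)  txn=BusRd  M[L1]=50
step 9: P0: load  L1  ⟶  SISO  (L1)  txn=BusRd  M[L1]=50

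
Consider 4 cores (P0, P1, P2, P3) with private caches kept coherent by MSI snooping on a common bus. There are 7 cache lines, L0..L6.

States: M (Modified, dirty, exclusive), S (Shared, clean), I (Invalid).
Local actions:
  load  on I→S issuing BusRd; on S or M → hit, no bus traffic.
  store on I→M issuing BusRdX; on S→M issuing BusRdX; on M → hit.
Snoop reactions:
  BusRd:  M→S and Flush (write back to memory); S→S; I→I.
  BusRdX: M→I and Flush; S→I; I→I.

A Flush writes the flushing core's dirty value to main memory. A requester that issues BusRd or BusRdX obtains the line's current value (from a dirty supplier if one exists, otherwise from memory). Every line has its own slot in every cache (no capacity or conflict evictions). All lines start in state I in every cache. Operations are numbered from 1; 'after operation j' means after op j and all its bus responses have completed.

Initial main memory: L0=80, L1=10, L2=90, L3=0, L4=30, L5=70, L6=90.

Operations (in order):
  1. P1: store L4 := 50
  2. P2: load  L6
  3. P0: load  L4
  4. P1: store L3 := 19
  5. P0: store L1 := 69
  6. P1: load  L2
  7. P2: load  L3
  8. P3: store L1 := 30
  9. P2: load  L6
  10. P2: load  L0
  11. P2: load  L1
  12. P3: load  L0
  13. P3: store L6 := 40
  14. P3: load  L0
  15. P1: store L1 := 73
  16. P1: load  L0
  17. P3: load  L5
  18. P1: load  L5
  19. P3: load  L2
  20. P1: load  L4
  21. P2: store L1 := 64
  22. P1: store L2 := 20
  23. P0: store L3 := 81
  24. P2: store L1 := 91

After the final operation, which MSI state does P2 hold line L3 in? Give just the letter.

state = I

  op1 P1: store L4 := 50 → I/M/I/I on L4; bus BusRdX; mem=30
  op2 P2: load  L6 → I/I/S/I on L6; bus BusRd; mem=90
  op3 P0: load  L4 → S/S/I/I on L4; bus BusRd Flush; mem=50
  op4 P1: store L3 := 19 → I/M/I/I on L3; bus BusRdX; mem=0
  op5 P0: store L1 := 69 → M/I/I/I on L1; bus BusRdX; mem=10
  op6 P1: load  L2 → I/S/I/I on L2; bus BusRd; mem=90
  op7 P2: load  L3 → I/S/S/I on L3; bus BusRd Flush; mem=19
  op8 P3: store L1 := 30 → I/I/I/M on L1; bus BusRdX Flush; mem=69
  op9 P2: load  L6 → I/I/S/I on L6; bus (none); mem=90
  op10 P2: load  L0 → I/I/S/I on L0; bus BusRd; mem=80
  op11 P2: load  L1 → I/I/S/S on L1; bus BusRd Flush; mem=30
  op12 P3: load  L0 → I/I/S/S on L0; bus BusRd; mem=80
  op13 P3: store L6 := 40 → I/I/I/M on L6; bus BusRdX; mem=90
  op14 P3: load  L0 → I/I/S/S on L0; bus (none); mem=80
  op15 P1: store L1 := 73 → I/M/I/I on L1; bus BusRdX; mem=30
  op16 P1: load  L0 → I/S/S/S on L0; bus BusRd; mem=80
  op17 P3: load  L5 → I/I/I/S on L5; bus BusRd; mem=70
  op18 P1: load  L5 → I/S/I/S on L5; bus BusRd; mem=70
  op19 P3: load  L2 → I/S/I/S on L2; bus BusRd; mem=90
  op20 P1: load  L4 → S/S/I/I on L4; bus (none); mem=50
  op21 P2: store L1 := 64 → I/I/M/I on L1; bus BusRdX Flush; mem=73
  op22 P1: store L2 := 20 → I/M/I/I on L2; bus BusRdX; mem=90
  op23 P0: store L3 := 81 → M/I/I/I on L3; bus BusRdX; mem=19
  op24 P2: store L1 := 91 → I/I/M/I on L1; bus (none); mem=73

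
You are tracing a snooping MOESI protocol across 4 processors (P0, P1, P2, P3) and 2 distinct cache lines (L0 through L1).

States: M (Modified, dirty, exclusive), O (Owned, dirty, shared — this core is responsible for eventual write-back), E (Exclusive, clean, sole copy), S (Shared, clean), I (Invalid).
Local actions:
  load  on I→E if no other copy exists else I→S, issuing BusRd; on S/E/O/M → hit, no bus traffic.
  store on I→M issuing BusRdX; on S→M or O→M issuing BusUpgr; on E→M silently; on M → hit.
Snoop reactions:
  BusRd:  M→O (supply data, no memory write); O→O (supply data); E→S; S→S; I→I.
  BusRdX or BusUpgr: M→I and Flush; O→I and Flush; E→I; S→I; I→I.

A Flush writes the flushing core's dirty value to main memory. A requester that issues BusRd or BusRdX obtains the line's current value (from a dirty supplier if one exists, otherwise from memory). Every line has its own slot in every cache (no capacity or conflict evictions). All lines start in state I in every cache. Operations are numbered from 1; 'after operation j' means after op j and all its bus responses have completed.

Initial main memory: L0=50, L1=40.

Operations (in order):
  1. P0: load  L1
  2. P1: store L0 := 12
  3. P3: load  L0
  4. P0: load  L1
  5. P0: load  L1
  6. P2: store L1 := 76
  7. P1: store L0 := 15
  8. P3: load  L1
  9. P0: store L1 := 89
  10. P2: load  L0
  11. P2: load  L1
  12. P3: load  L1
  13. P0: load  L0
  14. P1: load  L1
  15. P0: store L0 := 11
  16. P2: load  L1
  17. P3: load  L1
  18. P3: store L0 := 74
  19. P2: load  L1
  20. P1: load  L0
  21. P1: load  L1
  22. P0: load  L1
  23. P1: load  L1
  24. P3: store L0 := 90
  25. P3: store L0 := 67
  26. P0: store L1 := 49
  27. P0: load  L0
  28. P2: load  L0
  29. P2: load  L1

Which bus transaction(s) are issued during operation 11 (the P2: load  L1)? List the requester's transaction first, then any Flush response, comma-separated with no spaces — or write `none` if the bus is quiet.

bus = BusRd

1. P0: load  L1  bus=[BusRd]  L1: P0=E P1=I P2=I P3=I  mem[L1]=40
2. P1: store L0 := 12  bus=[BusRdX]  L0: P0=I P1=M P2=I P3=I  mem[L0]=50
3. P3: load  L0  bus=[BusRd]  L0: P0=I P1=O P2=I P3=S  mem[L0]=50
4. P0: load  L1  bus=[-]  L1: P0=E P1=I P2=I P3=I  mem[L1]=40
5. P0: load  L1  bus=[-]  L1: P0=E P1=I P2=I P3=I  mem[L1]=40
6. P2: store L1 := 76  bus=[BusRdX]  L1: P0=I P1=I P2=M P3=I  mem[L1]=40
7. P1: store L0 := 15  bus=[BusUpgr]  L0: P0=I P1=M P2=I P3=I  mem[L0]=50
8. P3: load  L1  bus=[BusRd]  L1: P0=I P1=I P2=O P3=S  mem[L1]=40
9. P0: store L1 := 89  bus=[BusRdX,Flush]  L1: P0=M P1=I P2=I P3=I  mem[L1]=76
10. P2: load  L0  bus=[BusRd]  L0: P0=I P1=O P2=S P3=I  mem[L0]=50
11. P2: load  L1  bus=[BusRd]  L1: P0=O P1=I P2=S P3=I  mem[L1]=76
12. P3: load  L1  bus=[BusRd]  L1: P0=O P1=I P2=S P3=S  mem[L1]=76
13. P0: load  L0  bus=[BusRd]  L0: P0=S P1=O P2=S P3=I  mem[L0]=50
14. P1: load  L1  bus=[BusRd]  L1: P0=O P1=S P2=S P3=S  mem[L1]=76
15. P0: store L0 := 11  bus=[BusUpgr,Flush]  L0: P0=M P1=I P2=I P3=I  mem[L0]=15
16. P2: load  L1  bus=[-]  L1: P0=O P1=S P2=S P3=S  mem[L1]=76
17. P3: load  L1  bus=[-]  L1: P0=O P1=S P2=S P3=S  mem[L1]=76
18. P3: store L0 := 74  bus=[BusRdX,Flush]  L0: P0=I P1=I P2=I P3=M  mem[L0]=11
19. P2: load  L1  bus=[-]  L1: P0=O P1=S P2=S P3=S  mem[L1]=76
20. P1: load  L0  bus=[BusRd]  L0: P0=I P1=S P2=I P3=O  mem[L0]=11
21. P1: load  L1  bus=[-]  L1: P0=O P1=S P2=S P3=S  mem[L1]=76
22. P0: load  L1  bus=[-]  L1: P0=O P1=S P2=S P3=S  mem[L1]=76
23. P1: load  L1  bus=[-]  L1: P0=O P1=S P2=S P3=S  mem[L1]=76
24. P3: store L0 := 90  bus=[BusUpgr]  L0: P0=I P1=I P2=I P3=M  mem[L0]=11
25. P3: store L0 := 67  bus=[-]  L0: P0=I P1=I P2=I P3=M  mem[L0]=11
26. P0: store L1 := 49  bus=[BusUpgr]  L1: P0=M P1=I P2=I P3=I  mem[L1]=76
27. P0: load  L0  bus=[BusRd]  L0: P0=S P1=I P2=I P3=O  mem[L0]=11
28. P2: load  L0  bus=[BusRd]  L0: P0=S P1=I P2=S P3=O  mem[L0]=11
29. P2: load  L1  bus=[BusRd]  L1: P0=O P1=I P2=S P3=I  mem[L1]=76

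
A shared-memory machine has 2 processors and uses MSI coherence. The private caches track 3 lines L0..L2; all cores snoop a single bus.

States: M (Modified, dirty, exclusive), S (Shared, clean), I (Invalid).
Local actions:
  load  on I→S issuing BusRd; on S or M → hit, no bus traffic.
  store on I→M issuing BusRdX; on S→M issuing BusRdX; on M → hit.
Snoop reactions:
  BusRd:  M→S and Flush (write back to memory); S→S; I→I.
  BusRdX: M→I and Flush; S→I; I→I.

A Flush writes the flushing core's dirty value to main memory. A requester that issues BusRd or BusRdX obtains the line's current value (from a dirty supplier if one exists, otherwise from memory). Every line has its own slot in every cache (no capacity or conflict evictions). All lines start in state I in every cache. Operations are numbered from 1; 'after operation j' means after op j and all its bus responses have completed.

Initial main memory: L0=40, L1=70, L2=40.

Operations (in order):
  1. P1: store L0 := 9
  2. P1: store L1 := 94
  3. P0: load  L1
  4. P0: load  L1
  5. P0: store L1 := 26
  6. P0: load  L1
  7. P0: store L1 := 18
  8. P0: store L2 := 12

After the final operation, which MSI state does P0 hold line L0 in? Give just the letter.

[1] P1: store L0 := 9 | P0:I, P1:M(9) | bus: BusRdX
[2] P1: store L1 := 94 | P0:I, P1:M(94) | bus: BusRdX
[3] P0: load  L1 | P0:S(94), P1:S(94) | bus: BusRd,Flush
[4] P0: load  L1 | P0:S(94), P1:S(94) | bus: none
[5] P0: store L1 := 26 | P0:M(26), P1:I | bus: BusRdX
[6] P0: load  L1 | P0:M(26), P1:I | bus: none
[7] P0: store L1 := 18 | P0:M(18), P1:I | bus: none
[8] P0: store L2 := 12 | P0:M(12), P1:I | bus: BusRdX

state = I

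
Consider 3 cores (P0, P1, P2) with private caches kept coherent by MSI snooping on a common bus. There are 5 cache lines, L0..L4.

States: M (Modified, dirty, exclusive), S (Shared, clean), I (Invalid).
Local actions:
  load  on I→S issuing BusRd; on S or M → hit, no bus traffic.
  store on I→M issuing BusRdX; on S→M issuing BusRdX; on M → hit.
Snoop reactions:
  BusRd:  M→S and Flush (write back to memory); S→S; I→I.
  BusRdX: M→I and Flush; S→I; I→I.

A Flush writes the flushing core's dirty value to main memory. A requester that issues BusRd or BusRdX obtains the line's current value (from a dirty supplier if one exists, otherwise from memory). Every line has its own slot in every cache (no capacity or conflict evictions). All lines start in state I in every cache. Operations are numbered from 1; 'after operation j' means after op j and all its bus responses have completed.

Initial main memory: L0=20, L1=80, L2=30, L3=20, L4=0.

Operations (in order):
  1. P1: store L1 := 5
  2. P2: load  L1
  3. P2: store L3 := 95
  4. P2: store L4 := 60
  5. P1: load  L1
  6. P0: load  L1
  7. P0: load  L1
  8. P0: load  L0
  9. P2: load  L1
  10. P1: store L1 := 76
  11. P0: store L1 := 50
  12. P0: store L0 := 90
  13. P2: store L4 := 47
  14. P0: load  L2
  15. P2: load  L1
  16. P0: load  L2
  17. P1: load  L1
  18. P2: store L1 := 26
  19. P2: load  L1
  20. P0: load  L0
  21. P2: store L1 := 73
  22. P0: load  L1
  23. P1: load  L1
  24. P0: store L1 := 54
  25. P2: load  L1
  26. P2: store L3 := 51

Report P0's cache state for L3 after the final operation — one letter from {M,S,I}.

[1] P1: store L1 := 5 | P0:I, P1:M(5), P2:I | bus: BusRdX
[2] P2: load  L1 | P0:I, P1:S(5), P2:S(5) | bus: BusRd,Flush
[3] P2: store L3 := 95 | P0:I, P1:I, P2:M(95) | bus: BusRdX
[4] P2: store L4 := 60 | P0:I, P1:I, P2:M(60) | bus: BusRdX
[5] P1: load  L1 | P0:I, P1:S(5), P2:S(5) | bus: none
[6] P0: load  L1 | P0:S(5), P1:S(5), P2:S(5) | bus: BusRd
[7] P0: load  L1 | P0:S(5), P1:S(5), P2:S(5) | bus: none
[8] P0: load  L0 | P0:S(20), P1:I, P2:I | bus: BusRd
[9] P2: load  L1 | P0:S(5), P1:S(5), P2:S(5) | bus: none
[10] P1: store L1 := 76 | P0:I, P1:M(76), P2:I | bus: BusRdX
[11] P0: store L1 := 50 | P0:M(50), P1:I, P2:I | bus: BusRdX,Flush
[12] P0: store L0 := 90 | P0:M(90), P1:I, P2:I | bus: BusRdX
[13] P2: store L4 := 47 | P0:I, P1:I, P2:M(47) | bus: none
[14] P0: load  L2 | P0:S(30), P1:I, P2:I | bus: BusRd
[15] P2: load  L1 | P0:S(50), P1:I, P2:S(50) | bus: BusRd,Flush
[16] P0: load  L2 | P0:S(30), P1:I, P2:I | bus: none
[17] P1: load  L1 | P0:S(50), P1:S(50), P2:S(50) | bus: BusRd
[18] P2: store L1 := 26 | P0:I, P1:I, P2:M(26) | bus: BusRdX
[19] P2: load  L1 | P0:I, P1:I, P2:M(26) | bus: none
[20] P0: load  L0 | P0:M(90), P1:I, P2:I | bus: none
[21] P2: store L1 := 73 | P0:I, P1:I, P2:M(73) | bus: none
[22] P0: load  L1 | P0:S(73), P1:I, P2:S(73) | bus: BusRd,Flush
[23] P1: load  L1 | P0:S(73), P1:S(73), P2:S(73) | bus: BusRd
[24] P0: store L1 := 54 | P0:M(54), P1:I, P2:I | bus: BusRdX
[25] P2: load  L1 | P0:S(54), P1:I, P2:S(54) | bus: BusRd,Flush
[26] P2: store L3 := 51 | P0:I, P1:I, P2:M(51) | bus: none

state = I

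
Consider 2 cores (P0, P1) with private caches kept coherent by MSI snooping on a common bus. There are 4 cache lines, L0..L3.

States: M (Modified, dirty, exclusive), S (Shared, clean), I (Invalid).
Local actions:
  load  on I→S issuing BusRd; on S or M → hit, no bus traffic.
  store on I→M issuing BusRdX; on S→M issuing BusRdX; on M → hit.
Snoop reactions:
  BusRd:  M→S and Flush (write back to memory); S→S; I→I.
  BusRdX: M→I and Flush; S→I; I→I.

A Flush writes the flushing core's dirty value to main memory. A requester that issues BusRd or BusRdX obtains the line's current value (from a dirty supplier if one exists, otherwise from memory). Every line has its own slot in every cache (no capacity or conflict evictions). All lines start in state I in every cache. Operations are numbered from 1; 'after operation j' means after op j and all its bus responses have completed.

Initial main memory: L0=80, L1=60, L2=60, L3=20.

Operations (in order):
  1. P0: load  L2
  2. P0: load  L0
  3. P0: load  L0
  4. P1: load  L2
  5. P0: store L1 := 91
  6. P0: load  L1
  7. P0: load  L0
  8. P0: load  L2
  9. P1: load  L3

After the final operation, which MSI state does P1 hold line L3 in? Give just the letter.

state = S

1. P0: load  L2  bus=[BusRd]  L2: P0=S P1=I  mem[L2]=60
2. P0: load  L0  bus=[BusRd]  L0: P0=S P1=I  mem[L0]=80
3. P0: load  L0  bus=[-]  L0: P0=S P1=I  mem[L0]=80
4. P1: load  L2  bus=[BusRd]  L2: P0=S P1=S  mem[L2]=60
5. P0: store L1 := 91  bus=[BusRdX]  L1: P0=M P1=I  mem[L1]=60
6. P0: load  L1  bus=[-]  L1: P0=M P1=I  mem[L1]=60
7. P0: load  L0  bus=[-]  L0: P0=S P1=I  mem[L0]=80
8. P0: load  L2  bus=[-]  L2: P0=S P1=S  mem[L2]=60
9. P1: load  L3  bus=[BusRd]  L3: P0=I P1=S  mem[L3]=20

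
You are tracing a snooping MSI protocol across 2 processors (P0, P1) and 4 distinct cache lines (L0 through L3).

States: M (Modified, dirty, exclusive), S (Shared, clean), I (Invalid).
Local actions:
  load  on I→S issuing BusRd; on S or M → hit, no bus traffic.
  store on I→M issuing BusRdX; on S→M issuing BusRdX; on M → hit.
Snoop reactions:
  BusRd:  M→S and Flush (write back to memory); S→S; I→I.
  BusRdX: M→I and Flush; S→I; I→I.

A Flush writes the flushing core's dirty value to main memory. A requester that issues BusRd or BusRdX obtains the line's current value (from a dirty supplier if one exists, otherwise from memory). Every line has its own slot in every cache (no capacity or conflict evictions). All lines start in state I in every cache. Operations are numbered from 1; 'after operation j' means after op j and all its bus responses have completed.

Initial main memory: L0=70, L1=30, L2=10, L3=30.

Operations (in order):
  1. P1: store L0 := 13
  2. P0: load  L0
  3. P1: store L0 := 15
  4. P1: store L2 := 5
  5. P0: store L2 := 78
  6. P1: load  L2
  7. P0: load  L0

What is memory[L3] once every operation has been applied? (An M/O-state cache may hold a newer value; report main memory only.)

  op1 P1: store L0 := 13 → I/M on L0; bus BusRdX; mem=70
  op2 P0: load  L0 → S/S on L0; bus BusRd Flush; mem=13
  op3 P1: store L0 := 15 → I/M on L0; bus BusRdX; mem=13
  op4 P1: store L2 := 5 → I/M on L2; bus BusRdX; mem=10
  op5 P0: store L2 := 78 → M/I on L2; bus BusRdX Flush; mem=5
  op6 P1: load  L2 → S/S on L2; bus BusRd Flush; mem=78
  op7 P0: load  L0 → S/S on L0; bus BusRd Flush; mem=15

memory[L3] = 30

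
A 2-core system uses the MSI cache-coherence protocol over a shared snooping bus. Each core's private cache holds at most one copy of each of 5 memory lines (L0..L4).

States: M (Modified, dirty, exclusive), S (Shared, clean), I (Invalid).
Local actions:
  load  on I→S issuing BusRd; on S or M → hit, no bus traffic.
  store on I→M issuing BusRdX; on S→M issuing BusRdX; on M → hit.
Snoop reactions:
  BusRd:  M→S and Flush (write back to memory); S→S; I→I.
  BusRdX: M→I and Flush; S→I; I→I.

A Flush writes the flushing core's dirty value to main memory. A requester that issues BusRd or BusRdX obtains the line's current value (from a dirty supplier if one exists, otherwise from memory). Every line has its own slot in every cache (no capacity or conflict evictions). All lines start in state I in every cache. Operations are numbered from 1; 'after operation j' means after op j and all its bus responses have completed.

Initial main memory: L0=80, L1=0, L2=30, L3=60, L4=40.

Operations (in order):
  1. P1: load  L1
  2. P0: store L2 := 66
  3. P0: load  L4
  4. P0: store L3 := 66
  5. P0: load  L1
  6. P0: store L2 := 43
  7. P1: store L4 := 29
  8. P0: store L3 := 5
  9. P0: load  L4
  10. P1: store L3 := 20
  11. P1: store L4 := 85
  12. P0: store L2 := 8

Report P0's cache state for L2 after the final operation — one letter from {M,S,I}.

step 1: P1: load  L1  ⟶  IS  (L1)  txn=BusRd  M[L1]=0
step 2: P0: store L2 := 66  ⟶  MI  (L2)  txn=BusRdX  M[L2]=30
step 3: P0: load  L4  ⟶  SI  (L4)  txn=BusRd  M[L4]=40
step 4: P0: store L3 := 66  ⟶  MI  (L3)  txn=BusRdX  M[L3]=60
step 5: P0: load  L1  ⟶  SS  (L1)  txn=BusRd  M[L1]=0
step 6: P0: store L2 := 43  ⟶  MI  (L2)  txn=∅  M[L2]=30
step 7: P1: store L4 := 29  ⟶  IM  (L4)  txn=BusRdX  M[L4]=40
step 8: P0: store L3 := 5  ⟶  MI  (L3)  txn=∅  M[L3]=60
step 9: P0: load  L4  ⟶  SS  (L4)  txn=BusRd+Flush  M[L4]=29
step 10: P1: store L3 := 20  ⟶  IM  (L3)  txn=BusRdX+Flush  M[L3]=5
step 11: P1: store L4 := 85  ⟶  IM  (L4)  txn=BusRdX  M[L4]=29
step 12: P0: store L2 := 8  ⟶  MI  (L2)  txn=∅  M[L2]=30

state = M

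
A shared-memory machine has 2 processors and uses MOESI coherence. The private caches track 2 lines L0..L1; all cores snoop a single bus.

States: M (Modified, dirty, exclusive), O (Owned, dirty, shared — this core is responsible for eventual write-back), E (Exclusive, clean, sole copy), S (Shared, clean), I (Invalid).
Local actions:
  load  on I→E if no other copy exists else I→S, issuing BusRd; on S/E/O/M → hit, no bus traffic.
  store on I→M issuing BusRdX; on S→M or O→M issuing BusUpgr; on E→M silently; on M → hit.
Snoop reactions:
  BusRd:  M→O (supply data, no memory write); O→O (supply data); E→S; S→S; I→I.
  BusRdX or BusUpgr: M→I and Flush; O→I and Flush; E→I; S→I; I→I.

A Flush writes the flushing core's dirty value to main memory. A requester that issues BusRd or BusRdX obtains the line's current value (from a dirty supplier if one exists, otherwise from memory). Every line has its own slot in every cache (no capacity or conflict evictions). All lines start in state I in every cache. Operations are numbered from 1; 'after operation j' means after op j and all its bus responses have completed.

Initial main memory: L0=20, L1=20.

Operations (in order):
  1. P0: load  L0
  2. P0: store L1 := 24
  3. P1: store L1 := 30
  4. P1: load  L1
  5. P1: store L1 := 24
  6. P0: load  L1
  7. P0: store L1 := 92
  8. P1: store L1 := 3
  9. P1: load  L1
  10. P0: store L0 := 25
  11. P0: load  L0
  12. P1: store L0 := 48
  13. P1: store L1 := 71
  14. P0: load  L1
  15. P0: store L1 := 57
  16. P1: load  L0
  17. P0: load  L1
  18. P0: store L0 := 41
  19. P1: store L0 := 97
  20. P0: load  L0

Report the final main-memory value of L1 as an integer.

1. P0: load  L0  bus=[BusRd]  L0: P0=E P1=I  mem[L0]=20
2. P0: store L1 := 24  bus=[BusRdX]  L1: P0=M P1=I  mem[L1]=20
3. P1: store L1 := 30  bus=[BusRdX,Flush]  L1: P0=I P1=M  mem[L1]=24
4. P1: load  L1  bus=[-]  L1: P0=I P1=M  mem[L1]=24
5. P1: store L1 := 24  bus=[-]  L1: P0=I P1=M  mem[L1]=24
6. P0: load  L1  bus=[BusRd]  L1: P0=S P1=O  mem[L1]=24
7. P0: store L1 := 92  bus=[BusUpgr,Flush]  L1: P0=M P1=I  mem[L1]=24
8. P1: store L1 := 3  bus=[BusRdX,Flush]  L1: P0=I P1=M  mem[L1]=92
9. P1: load  L1  bus=[-]  L1: P0=I P1=M  mem[L1]=92
10. P0: store L0 := 25  bus=[-]  L0: P0=M P1=I  mem[L0]=20
11. P0: load  L0  bus=[-]  L0: P0=M P1=I  mem[L0]=20
12. P1: store L0 := 48  bus=[BusRdX,Flush]  L0: P0=I P1=M  mem[L0]=25
13. P1: store L1 := 71  bus=[-]  L1: P0=I P1=M  mem[L1]=92
14. P0: load  L1  bus=[BusRd]  L1: P0=S P1=O  mem[L1]=92
15. P0: store L1 := 57  bus=[BusUpgr,Flush]  L1: P0=M P1=I  mem[L1]=71
16. P1: load  L0  bus=[-]  L0: P0=I P1=M  mem[L0]=25
17. P0: load  L1  bus=[-]  L1: P0=M P1=I  mem[L1]=71
18. P0: store L0 := 41  bus=[BusRdX,Flush]  L0: P0=M P1=I  mem[L0]=48
19. P1: store L0 := 97  bus=[BusRdX,Flush]  L0: P0=I P1=M  mem[L0]=41
20. P0: load  L0  bus=[BusRd]  L0: P0=S P1=O  mem[L0]=41

memory[L1] = 71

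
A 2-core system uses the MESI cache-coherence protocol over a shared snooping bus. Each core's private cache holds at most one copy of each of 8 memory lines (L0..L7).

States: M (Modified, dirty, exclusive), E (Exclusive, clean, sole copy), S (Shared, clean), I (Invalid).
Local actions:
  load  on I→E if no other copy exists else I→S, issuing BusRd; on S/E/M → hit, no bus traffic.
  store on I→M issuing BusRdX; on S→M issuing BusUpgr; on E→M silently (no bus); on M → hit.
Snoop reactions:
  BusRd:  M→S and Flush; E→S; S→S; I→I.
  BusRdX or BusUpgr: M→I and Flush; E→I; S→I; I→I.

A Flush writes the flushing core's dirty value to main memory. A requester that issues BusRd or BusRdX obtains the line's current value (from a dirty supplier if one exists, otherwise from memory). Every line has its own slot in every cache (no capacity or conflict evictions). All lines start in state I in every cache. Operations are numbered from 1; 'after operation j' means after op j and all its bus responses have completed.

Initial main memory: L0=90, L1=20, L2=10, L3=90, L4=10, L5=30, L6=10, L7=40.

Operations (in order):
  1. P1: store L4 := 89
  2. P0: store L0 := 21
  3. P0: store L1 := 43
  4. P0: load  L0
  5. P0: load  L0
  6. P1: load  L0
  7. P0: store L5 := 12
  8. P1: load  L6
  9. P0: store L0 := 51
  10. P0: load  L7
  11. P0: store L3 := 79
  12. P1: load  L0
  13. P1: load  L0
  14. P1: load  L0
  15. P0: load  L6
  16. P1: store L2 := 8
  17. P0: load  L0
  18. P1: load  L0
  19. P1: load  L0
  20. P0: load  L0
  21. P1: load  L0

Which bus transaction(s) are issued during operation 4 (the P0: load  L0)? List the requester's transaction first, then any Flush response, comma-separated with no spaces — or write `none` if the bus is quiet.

bus = none

1. P1: store L4 := 89  bus=[BusRdX]  L4: P0=I P1=M  mem[L4]=10
2. P0: store L0 := 21  bus=[BusRdX]  L0: P0=M P1=I  mem[L0]=90
3. P0: store L1 := 43  bus=[BusRdX]  L1: P0=M P1=I  mem[L1]=20
4. P0: load  L0  bus=[-]  L0: P0=M P1=I  mem[L0]=90
5. P0: load  L0  bus=[-]  L0: P0=M P1=I  mem[L0]=90
6. P1: load  L0  bus=[BusRd,Flush]  L0: P0=S P1=S  mem[L0]=21
7. P0: store L5 := 12  bus=[BusRdX]  L5: P0=M P1=I  mem[L5]=30
8. P1: load  L6  bus=[BusRd]  L6: P0=I P1=E  mem[L6]=10
9. P0: store L0 := 51  bus=[BusUpgr]  L0: P0=M P1=I  mem[L0]=21
10. P0: load  L7  bus=[BusRd]  L7: P0=E P1=I  mem[L7]=40
11. P0: store L3 := 79  bus=[BusRdX]  L3: P0=M P1=I  mem[L3]=90
12. P1: load  L0  bus=[BusRd,Flush]  L0: P0=S P1=S  mem[L0]=51
13. P1: load  L0  bus=[-]  L0: P0=S P1=S  mem[L0]=51
14. P1: load  L0  bus=[-]  L0: P0=S P1=S  mem[L0]=51
15. P0: load  L6  bus=[BusRd]  L6: P0=S P1=S  mem[L6]=10
16. P1: store L2 := 8  bus=[BusRdX]  L2: P0=I P1=M  mem[L2]=10
17. P0: load  L0  bus=[-]  L0: P0=S P1=S  mem[L0]=51
18. P1: load  L0  bus=[-]  L0: P0=S P1=S  mem[L0]=51
19. P1: load  L0  bus=[-]  L0: P0=S P1=S  mem[L0]=51
20. P0: load  L0  bus=[-]  L0: P0=S P1=S  mem[L0]=51
21. P1: load  L0  bus=[-]  L0: P0=S P1=S  mem[L0]=51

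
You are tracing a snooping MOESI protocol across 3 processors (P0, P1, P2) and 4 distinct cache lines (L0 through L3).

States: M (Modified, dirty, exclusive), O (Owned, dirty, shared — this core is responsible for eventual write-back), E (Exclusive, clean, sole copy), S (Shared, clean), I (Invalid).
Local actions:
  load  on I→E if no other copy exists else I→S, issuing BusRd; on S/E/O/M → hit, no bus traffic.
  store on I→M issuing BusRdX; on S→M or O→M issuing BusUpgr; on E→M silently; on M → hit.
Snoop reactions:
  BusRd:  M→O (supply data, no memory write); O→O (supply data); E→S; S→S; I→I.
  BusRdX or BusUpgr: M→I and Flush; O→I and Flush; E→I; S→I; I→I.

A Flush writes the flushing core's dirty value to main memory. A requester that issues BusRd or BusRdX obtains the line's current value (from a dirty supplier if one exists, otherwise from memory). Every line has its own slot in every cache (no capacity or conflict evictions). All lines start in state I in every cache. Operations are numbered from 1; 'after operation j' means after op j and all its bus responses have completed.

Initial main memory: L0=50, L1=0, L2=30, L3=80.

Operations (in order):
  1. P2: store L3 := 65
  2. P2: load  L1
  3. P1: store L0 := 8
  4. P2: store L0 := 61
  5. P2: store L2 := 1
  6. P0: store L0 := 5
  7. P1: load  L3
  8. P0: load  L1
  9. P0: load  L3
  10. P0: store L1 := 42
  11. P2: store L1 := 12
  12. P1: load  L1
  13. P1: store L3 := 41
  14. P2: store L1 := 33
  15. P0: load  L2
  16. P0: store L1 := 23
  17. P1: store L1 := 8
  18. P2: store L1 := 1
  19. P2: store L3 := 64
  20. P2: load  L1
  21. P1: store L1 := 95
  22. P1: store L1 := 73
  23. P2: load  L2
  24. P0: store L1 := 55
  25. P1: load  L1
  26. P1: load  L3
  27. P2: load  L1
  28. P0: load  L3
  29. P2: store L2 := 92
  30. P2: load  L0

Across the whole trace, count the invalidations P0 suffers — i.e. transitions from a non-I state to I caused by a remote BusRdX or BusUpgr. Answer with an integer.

invalidations = 4

[1] P2: store L3 := 65 | P0:I, P1:I, P2:M(65) | bus: BusRdX
[2] P2: load  L1 | P0:I, P1:I, P2:E(0) | bus: BusRd
[3] P1: store L0 := 8 | P0:I, P1:M(8), P2:I | bus: BusRdX
[4] P2: store L0 := 61 | P0:I, P1:I, P2:M(61) | bus: BusRdX,Flush
[5] P2: store L2 := 1 | P0:I, P1:I, P2:M(1) | bus: BusRdX
[6] P0: store L0 := 5 | P0:M(5), P1:I, P2:I | bus: BusRdX,Flush
[7] P1: load  L3 | P0:I, P1:S(65), P2:O(65) | bus: BusRd
[8] P0: load  L1 | P0:S(0), P1:I, P2:S(0) | bus: BusRd
[9] P0: load  L3 | P0:S(65), P1:S(65), P2:O(65) | bus: BusRd
[10] P0: store L1 := 42 | P0:M(42), P1:I, P2:I | bus: BusUpgr
[11] P2: store L1 := 12 | P0:I, P1:I, P2:M(12) | bus: BusRdX,Flush
[12] P1: load  L1 | P0:I, P1:S(12), P2:O(12) | bus: BusRd
[13] P1: store L3 := 41 | P0:I, P1:M(41), P2:I | bus: BusUpgr,Flush
[14] P2: store L1 := 33 | P0:I, P1:I, P2:M(33) | bus: BusUpgr
[15] P0: load  L2 | P0:S(1), P1:I, P2:O(1) | bus: BusRd
[16] P0: store L1 := 23 | P0:M(23), P1:I, P2:I | bus: BusRdX,Flush
[17] P1: store L1 := 8 | P0:I, P1:M(8), P2:I | bus: BusRdX,Flush
[18] P2: store L1 := 1 | P0:I, P1:I, P2:M(1) | bus: BusRdX,Flush
[19] P2: store L3 := 64 | P0:I, P1:I, P2:M(64) | bus: BusRdX,Flush
[20] P2: load  L1 | P0:I, P1:I, P2:M(1) | bus: none
[21] P1: store L1 := 95 | P0:I, P1:M(95), P2:I | bus: BusRdX,Flush
[22] P1: store L1 := 73 | P0:I, P1:M(73), P2:I | bus: none
[23] P2: load  L2 | P0:S(1), P1:I, P2:O(1) | bus: none
[24] P0: store L1 := 55 | P0:M(55), P1:I, P2:I | bus: BusRdX,Flush
[25] P1: load  L1 | P0:O(55), P1:S(55), P2:I | bus: BusRd
[26] P1: load  L3 | P0:I, P1:S(64), P2:O(64) | bus: BusRd
[27] P2: load  L1 | P0:O(55), P1:S(55), P2:S(55) | bus: BusRd
[28] P0: load  L3 | P0:S(64), P1:S(64), P2:O(64) | bus: BusRd
[29] P2: store L2 := 92 | P0:I, P1:I, P2:M(92) | bus: BusUpgr
[30] P2: load  L0 | P0:O(5), P1:I, P2:S(5) | bus: BusRd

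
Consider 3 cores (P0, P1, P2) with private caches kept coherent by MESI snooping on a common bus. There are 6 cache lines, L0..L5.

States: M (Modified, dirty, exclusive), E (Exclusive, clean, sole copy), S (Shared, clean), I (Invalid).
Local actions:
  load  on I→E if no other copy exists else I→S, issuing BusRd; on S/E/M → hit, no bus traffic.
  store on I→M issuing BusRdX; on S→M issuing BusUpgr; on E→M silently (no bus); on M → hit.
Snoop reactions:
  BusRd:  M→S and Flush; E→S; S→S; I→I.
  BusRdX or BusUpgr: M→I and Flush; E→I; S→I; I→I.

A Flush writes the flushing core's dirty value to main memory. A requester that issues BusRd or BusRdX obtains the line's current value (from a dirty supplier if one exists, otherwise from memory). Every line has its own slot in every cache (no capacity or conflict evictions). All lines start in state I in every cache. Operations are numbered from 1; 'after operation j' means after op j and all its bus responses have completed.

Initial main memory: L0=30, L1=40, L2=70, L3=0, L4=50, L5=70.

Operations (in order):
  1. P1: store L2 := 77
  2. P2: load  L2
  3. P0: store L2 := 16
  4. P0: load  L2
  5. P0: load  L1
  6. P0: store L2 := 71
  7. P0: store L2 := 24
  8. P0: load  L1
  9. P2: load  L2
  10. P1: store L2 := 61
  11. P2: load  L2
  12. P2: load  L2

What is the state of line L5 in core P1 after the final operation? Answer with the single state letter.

step 1: P1: store L2 := 77  ⟶  IMI  (L2)  txn=BusRdX  M[L2]=70
step 2: P2: load  L2  ⟶  ISS  (L2)  txn=BusRd+Flush  M[L2]=77
step 3: P0: store L2 := 16  ⟶  MII  (L2)  txn=BusRdX  M[L2]=77
step 4: P0: load  L2  ⟶  MII  (L2)  txn=∅  M[L2]=77
step 5: P0: load  L1  ⟶  EII  (L1)  txn=BusRd  M[L1]=40
step 6: P0: store L2 := 71  ⟶  MII  (L2)  txn=∅  M[L2]=77
step 7: P0: store L2 := 24  ⟶  MII  (L2)  txn=∅  M[L2]=77
step 8: P0: load  L1  ⟶  EII  (L1)  txn=∅  M[L1]=40
step 9: P2: load  L2  ⟶  SIS  (L2)  txn=BusRd+Flush  M[L2]=24
step 10: P1: store L2 := 61  ⟶  IMI  (L2)  txn=BusRdX  M[L2]=24
step 11: P2: load  L2  ⟶  ISS  (L2)  txn=BusRd+Flush  M[L2]=61
step 12: P2: load  L2  ⟶  ISS  (L2)  txn=∅  M[L2]=61

state = I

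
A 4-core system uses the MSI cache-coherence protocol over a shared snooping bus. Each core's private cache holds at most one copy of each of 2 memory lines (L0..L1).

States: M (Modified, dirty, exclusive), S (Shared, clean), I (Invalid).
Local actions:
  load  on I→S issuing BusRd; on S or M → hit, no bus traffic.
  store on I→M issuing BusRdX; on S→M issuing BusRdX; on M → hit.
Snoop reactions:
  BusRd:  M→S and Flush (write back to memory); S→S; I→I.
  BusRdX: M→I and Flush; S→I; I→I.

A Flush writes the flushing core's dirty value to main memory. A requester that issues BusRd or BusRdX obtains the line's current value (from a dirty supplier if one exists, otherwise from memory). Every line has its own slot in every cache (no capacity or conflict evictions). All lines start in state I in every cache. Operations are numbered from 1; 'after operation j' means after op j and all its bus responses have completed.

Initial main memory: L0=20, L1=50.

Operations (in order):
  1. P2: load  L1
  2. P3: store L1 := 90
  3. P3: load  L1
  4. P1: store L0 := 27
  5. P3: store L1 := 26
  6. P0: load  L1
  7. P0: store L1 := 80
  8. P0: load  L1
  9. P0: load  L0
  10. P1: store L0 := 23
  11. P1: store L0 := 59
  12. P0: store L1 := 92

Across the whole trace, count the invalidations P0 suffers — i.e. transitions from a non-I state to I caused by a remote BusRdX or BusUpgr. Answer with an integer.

step 1: P2: load  L1  ⟶  IISI  (L1)  txn=BusRd  M[L1]=50
step 2: P3: store L1 := 90  ⟶  IIIM  (L1)  txn=BusRdX  M[L1]=50
step 3: P3: load  L1  ⟶  IIIM  (L1)  txn=∅  M[L1]=50
step 4: P1: store L0 := 27  ⟶  IMII  (L0)  txn=BusRdX  M[L0]=20
step 5: P3: store L1 := 26  ⟶  IIIM  (L1)  txn=∅  M[L1]=50
step 6: P0: load  L1  ⟶  SIIS  (L1)  txn=BusRd+Flush  M[L1]=26
step 7: P0: store L1 := 80  ⟶  MIII  (L1)  txn=BusRdX  M[L1]=26
step 8: P0: load  L1  ⟶  MIII  (L1)  txn=∅  M[L1]=26
step 9: P0: load  L0  ⟶  SSII  (L0)  txn=BusRd+Flush  M[L0]=27
step 10: P1: store L0 := 23  ⟶  IMII  (L0)  txn=BusRdX  M[L0]=27
step 11: P1: store L0 := 59  ⟶  IMII  (L0)  txn=∅  M[L0]=27
step 12: P0: store L1 := 92  ⟶  MIII  (L1)  txn=∅  M[L1]=26

invalidations = 1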